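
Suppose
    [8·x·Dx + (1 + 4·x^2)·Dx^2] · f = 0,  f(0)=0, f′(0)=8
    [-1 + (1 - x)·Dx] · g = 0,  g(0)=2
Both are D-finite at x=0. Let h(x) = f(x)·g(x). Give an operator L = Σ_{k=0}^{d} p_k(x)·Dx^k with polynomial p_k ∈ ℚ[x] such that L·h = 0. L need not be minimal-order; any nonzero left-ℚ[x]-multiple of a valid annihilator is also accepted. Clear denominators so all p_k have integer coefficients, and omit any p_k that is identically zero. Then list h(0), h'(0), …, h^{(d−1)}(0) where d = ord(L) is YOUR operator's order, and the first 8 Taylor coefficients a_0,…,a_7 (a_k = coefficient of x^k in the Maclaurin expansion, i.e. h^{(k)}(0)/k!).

f: a_k = 0, 8, 0, -32/3, 0, 128/5, 0, -512/7, …
g: a_k = 2, 2, 2, 2, 2, 2, 2, 2, …
h₀=f·g: eliminate ⇒ L₀, order ≤ 2·1.
L = 8·x + (2 - 8·x + 16·x^2)·Dx + (-1 + x - 4·x^2 + 4·x^3)·Dx^2  (order 2).
h: a_k = 0, 16, 16, -16/3, -16/3, 688/15, 688/15, -10544/105, …
ICs: h(0) = 0, h′(0) = 16.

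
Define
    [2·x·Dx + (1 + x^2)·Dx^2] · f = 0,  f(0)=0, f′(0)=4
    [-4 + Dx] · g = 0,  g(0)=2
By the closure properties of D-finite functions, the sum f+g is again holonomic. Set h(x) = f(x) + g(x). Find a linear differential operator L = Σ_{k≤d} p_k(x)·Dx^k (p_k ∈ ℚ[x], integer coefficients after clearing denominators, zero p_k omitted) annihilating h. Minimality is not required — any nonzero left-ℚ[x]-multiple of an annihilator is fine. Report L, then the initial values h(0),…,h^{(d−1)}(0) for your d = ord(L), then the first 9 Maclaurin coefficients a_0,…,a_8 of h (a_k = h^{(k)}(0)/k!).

f: a_k = 0, 4, 0, -4/3, 0, 4/5, 0, -4/7, 0, …
g: a_k = 2, 8, 16, 64/3, 64/3, 256/15, 512/45, 2048/315, 1024/315, …
Weyl lclm of L_f,L_g ⇒ L₀ (ord ≤ 3).
L = (4 - 16·x - 12·x^2 - 16·x^3)·Dx + (-9 - 13·x^2 - 8·x^4)·Dx^2 + (2 + x + 4·x^2 + x^3 + 2·x^4)·Dx^3  (order 3).
h: a_k = 2, 12, 16, 20, 64/3, 268/15, 512/45, 1868/315, 1024/315, …
ICs: h(0) = 2, h′(0) = 12, h′′(0) = 32.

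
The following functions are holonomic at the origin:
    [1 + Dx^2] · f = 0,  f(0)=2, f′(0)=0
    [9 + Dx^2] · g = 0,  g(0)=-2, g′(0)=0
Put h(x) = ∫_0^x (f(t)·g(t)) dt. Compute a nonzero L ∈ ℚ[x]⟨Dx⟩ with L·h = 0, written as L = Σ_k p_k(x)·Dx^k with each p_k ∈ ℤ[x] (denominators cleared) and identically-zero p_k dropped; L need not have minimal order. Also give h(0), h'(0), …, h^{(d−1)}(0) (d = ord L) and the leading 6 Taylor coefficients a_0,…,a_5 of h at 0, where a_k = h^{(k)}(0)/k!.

f: a_k = 2, 0, -1, 0, 1/12, 0, …
g: a_k = -2, 0, 9, 0, -27/4, 0, …
h₀=f·g: eliminate ⇒ L₀, order ≤ 2·2.
h=∫₀ˣh₀: take L = L₀·Dx.
L = 64·Dx + 20·Dx^3 + Dx^5  (order 5).
h: a_k = 0, -4, 0, 20/3, 0, -68/15, …
ICs: h(0) = 0, h′(0) = -4, h′′(0) = 0, h′′′(0) = 40, h′′′′(0) = 0.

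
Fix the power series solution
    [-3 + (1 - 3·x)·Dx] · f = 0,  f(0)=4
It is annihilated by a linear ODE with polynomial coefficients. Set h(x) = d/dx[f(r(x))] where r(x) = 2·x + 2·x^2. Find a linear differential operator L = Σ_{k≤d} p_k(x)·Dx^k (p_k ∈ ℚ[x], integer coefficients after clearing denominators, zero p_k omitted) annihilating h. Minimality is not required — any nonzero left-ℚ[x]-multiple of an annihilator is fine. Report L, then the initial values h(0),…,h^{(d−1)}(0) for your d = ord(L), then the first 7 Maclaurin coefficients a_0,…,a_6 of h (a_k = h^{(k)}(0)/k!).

L = (14 + 36·x + 36·x^2) + (-1 + 4·x + 18·x^2 + 12·x^3)·Dx  (order 1).
h: a_k = 24, 336, 3456, 31680, 272160, 2244672, 17998848, …
ICs: h(0) = 24.

f: a_k = 4, 12, 36, 108, 324, 972, 2916, …
L₀ from L_f via x↦r, Dx↦r'^{-1}Dx.
h=h₀': d/dx-closure on L₀ ⇒ L.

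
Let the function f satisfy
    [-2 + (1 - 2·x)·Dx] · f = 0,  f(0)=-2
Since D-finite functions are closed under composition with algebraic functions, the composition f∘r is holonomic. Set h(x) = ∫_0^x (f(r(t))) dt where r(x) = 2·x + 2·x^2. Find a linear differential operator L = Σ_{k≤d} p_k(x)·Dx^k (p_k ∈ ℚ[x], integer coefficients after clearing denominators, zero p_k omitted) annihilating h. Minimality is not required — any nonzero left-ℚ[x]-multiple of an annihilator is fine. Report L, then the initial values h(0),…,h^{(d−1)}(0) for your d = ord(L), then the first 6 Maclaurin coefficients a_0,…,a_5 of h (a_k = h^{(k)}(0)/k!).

L = (4 + 8·x)·Dx + (-1 + 4·x + 4·x^2)·Dx^2  (order 2).
h: a_k = 0, -2, -4, -40/3, -48, -928/5, …
ICs: h(0) = 0, h′(0) = -2.

f: a_k = -2, -4, -8, -16, -32, -64, …
L₀ from L_f via x↦r, Dx↦r'^{-1}Dx.
Integrate: L := L₀·Dx.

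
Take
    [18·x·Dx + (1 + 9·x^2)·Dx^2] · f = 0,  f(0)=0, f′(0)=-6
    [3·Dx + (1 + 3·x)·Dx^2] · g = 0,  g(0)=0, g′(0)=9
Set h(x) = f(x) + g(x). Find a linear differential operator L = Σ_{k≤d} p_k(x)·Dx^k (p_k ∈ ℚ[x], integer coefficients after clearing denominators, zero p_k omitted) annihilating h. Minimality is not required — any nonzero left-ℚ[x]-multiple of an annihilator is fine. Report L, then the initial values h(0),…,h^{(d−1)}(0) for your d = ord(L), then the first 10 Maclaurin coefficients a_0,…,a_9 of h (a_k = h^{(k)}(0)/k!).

L = (-18 - 162·x + 486·x^2 + 486·x^3)·Dx + (-12 - 36·x + 972·x^3 + 972·x^4)·Dx^2 + (-1 + 3·x + 18·x^2 + 54·x^3 + 243·x^4 + 243·x^5)·Dx^3  (order 3).
h: a_k = 0, 3, -27/2, 45, -243/4, 243/5, -729/2, 10935/7, -19683/8, 2187, …
ICs: h(0) = 0, h′(0) = 3, h′′(0) = -27.

f: a_k = 0, -6, 0, 18, 0, -486/5, 0, 4374/7, 0, -4374, …
g: a_k = 0, 9, -27/2, 27, -243/4, 729/5, -729/2, 6561/7, -19683/8, 6561, …
L₀ := lclm(L_f,L_g); ord L₀ ≤ 2+2.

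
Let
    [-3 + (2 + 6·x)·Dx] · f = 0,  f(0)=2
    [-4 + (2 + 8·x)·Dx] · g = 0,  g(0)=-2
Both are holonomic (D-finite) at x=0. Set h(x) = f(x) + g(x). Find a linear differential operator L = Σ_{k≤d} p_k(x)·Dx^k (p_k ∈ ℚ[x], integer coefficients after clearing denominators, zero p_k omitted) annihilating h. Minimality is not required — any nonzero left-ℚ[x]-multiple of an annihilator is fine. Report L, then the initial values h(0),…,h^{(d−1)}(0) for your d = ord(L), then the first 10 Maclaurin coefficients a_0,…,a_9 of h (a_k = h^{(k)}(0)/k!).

L = -6 + (7 + 24·x)·Dx + (2 + 14·x + 24·x^2)·Dx^2  (order 2).
h: a_k = 0, -1, 7/4, -37/8, 875/64, -5467/128, 70707/512, -468501/1024, 25300275/16384, -173359615/32768, …
ICs: h(0) = 0, h′(0) = -1.

f: a_k = 2, 3, -9/4, 27/8, -405/64, 1701/128, -15309/512, 72171/1024, -2814669/16384, 14073345/32768, …
g: a_k = -2, -4, 4, -8, 20, -56, 168, -528, 1716, -5720, …
h₀=f+g: left-lcm gives L₀, ord ≤ 2.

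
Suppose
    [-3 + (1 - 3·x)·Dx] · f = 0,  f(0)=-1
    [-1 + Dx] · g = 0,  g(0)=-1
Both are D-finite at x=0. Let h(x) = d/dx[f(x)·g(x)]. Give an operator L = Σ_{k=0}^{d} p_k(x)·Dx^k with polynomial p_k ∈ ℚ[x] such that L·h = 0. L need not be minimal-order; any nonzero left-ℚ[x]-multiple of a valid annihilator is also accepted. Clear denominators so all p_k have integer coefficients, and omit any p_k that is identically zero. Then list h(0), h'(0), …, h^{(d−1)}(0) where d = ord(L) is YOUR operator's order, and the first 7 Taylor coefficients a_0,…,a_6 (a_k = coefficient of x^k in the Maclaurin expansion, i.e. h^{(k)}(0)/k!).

f: a_k = -1, -3, -9, -27, -81, -243, -729, …
g: a_k = -1, -1, -1/2, -1/6, -1/24, -1/120, -1/720, …
h₀=f·g: eliminate ⇒ L₀, order ≤ 1·1.
h₀' ⇒ L via d/dx closure of L₀.
L = (25 - 24·x + 9·x^2) + (-4 + 15·x - 9·x^2)·Dx  (order 1).
h: a_k = 4, 25, 113, 2713/6, 5087/3, 732529/120, 1538311/72, …
ICs: h(0) = 4.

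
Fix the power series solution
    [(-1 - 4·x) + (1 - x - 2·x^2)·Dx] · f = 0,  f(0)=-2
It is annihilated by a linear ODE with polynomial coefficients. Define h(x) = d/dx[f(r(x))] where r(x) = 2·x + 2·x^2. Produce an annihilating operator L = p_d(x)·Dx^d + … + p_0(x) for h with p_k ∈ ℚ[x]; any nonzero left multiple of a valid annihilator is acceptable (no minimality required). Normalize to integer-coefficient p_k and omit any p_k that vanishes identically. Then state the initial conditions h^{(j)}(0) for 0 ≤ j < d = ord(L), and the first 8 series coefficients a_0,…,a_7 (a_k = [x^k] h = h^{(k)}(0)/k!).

L = (14 + 108·x + 444·x^2 + 1312·x^3 + 2256·x^4 + 1920·x^5 + 640·x^6) + (-1 - 8·x + 6·x^2 + 148·x^3 + 440·x^4 + 624·x^5 + 448·x^6 + 128·x^7)·Dx  (order 1).
h: a_k = -4, -56, -384, -2464, -14960, -86496, -487424, -2689792, …
ICs: h(0) = -4.

f: a_k = -2, -2, -6, -10, -22, -42, -86, -170, …
L₀ from L_f via x↦r, Dx↦r'^{-1}Dx.
Derive L from L₀ (diff closure).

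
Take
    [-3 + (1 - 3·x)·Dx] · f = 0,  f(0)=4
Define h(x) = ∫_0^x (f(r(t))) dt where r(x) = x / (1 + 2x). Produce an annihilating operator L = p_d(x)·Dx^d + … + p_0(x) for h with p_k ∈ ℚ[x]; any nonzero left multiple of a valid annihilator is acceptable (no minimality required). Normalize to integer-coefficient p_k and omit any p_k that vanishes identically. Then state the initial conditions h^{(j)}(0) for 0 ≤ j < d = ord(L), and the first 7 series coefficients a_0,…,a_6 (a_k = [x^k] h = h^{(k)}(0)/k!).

L = 3·Dx + (-1 - x + 2·x^2)·Dx^2  (order 2).
h: a_k = 0, 4, 6, 4, 3, 12/5, 2, …
ICs: h(0) = 0, h′(0) = 4.

f: a_k = 4, 12, 36, 108, 324, 972, 2916, …
L₀ from L_f via x↦r, Dx↦r'^{-1}Dx.
Integrate: L := L₀·Dx.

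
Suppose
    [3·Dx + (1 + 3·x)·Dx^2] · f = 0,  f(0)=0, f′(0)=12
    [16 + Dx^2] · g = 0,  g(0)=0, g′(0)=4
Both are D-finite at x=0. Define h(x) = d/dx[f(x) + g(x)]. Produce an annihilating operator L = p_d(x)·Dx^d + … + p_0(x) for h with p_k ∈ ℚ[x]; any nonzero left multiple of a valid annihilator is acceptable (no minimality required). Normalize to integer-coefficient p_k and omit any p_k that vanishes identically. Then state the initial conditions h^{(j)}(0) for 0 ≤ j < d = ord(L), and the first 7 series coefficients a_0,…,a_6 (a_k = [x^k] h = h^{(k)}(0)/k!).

f: a_k = 0, 12, -18, 36, -81, 972/5, -486, …
g: a_k = 0, 4, 0, -32/3, 0, 128/15, 0, …
Sum ⇒ L₀ = lclm(L_f,L_g) in ℚ(x)⟨Dx⟩.
Derive L from L₀ (diff closure).
L = (1680 + 2304·x + 3456·x^2) + (272 + 1584·x + 3456·x^2 + 3456·x^3)·Dx + (105 + 144·x + 216·x^2)·Dx^2 + (17 + 99·x + 216·x^2 + 216·x^3)·Dx^3  (order 3).
h: a_k = 16, -36, 76, -324, 3044/3, -2916, 392636/45, …
ICs: h(0) = 16, h′(0) = -36, h′′(0) = 152.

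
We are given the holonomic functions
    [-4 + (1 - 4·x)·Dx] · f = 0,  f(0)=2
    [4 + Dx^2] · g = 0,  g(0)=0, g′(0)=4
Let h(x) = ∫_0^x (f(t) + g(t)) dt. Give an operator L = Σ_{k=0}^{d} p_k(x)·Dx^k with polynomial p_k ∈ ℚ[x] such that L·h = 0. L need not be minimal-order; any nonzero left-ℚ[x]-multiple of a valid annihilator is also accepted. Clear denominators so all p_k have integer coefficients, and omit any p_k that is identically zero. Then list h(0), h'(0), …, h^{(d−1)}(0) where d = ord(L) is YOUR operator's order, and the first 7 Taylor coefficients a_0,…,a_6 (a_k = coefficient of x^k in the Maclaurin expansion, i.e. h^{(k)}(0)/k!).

f: a_k = 2, 8, 32, 128, 512, 2048, 8192, …
g: a_k = 0, 4, 0, -8/3, 0, 8/15, 0, …
Weyl lclm of L_f,L_g ⇒ L₀ (ord ≤ 3).
∫: right-multiply L₀ by Dx.
L = (400 - 128·x + 256·x^2)·Dx + (-36 + 176·x - 192·x^2 + 256·x^3)·Dx^2 + (100 - 32·x + 64·x^2)·Dx^3 + (-9 + 44·x - 48·x^2 + 64·x^3)·Dx^4  (order 4).
h: a_k = 0, 2, 6, 32/3, 94/3, 512/5, 15364/45, …
ICs: h(0) = 0, h′(0) = 2, h′′(0) = 12, h′′′(0) = 64.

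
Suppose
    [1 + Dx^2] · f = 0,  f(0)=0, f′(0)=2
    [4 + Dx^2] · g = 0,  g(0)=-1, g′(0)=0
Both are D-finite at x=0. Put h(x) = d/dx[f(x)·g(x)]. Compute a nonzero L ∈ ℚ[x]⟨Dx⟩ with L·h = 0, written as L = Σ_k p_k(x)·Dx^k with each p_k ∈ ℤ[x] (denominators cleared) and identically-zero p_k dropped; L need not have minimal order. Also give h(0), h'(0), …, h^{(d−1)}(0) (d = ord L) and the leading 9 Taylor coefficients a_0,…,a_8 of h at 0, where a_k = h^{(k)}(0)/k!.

L = 9 + 10·Dx^2 + Dx^4  (order 4).
h: a_k = -2, 0, 13, 0, -121/12, 0, 1093/360, 0, -9841/20160, …
ICs: h(0) = -2, h′(0) = 0, h′′(0) = 26, h′′′(0) = 0.

f: a_k = 0, 2, 0, -1/3, 0, 1/60, 0, -1/2520, 0, …
g: a_k = -1, 0, 2, 0, -2/3, 0, 4/45, 0, -2/315, …
Sym-product of L_f,L_g gives L₀ (≤ ord 4).
h=h₀': d/dx-closure on L₀ ⇒ L.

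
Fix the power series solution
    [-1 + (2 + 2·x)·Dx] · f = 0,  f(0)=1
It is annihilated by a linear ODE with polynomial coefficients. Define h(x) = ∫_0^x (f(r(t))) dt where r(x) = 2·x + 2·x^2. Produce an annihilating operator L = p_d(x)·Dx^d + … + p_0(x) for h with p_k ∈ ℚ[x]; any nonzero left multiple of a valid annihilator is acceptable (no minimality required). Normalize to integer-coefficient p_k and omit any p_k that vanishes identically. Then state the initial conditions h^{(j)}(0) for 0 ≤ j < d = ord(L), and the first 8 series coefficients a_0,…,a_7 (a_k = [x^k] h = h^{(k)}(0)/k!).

L = (-1 - 2·x)·Dx + (1 + 2·x + 2·x^2)·Dx^2  (order 2).
h: a_k = 0, 1, 1/2, 1/6, -1/8, 3/40, -1/48, -3/112, …
ICs: h(0) = 0, h′(0) = 1.

f: a_k = 1, 1/2, -1/8, 1/16, -5/128, 7/256, -21/1024, 33/2048, …
Change of var in L_f (x↦r) gives L₀.
∫: right-multiply L₀ by Dx.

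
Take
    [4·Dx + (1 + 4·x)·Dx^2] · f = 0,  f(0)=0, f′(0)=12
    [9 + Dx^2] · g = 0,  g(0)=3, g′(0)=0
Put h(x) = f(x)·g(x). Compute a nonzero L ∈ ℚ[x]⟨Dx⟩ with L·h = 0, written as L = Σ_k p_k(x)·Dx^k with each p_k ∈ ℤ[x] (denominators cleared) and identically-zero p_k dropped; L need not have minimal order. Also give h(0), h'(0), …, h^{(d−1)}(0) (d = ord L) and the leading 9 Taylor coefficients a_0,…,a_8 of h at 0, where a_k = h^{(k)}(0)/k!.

L = (-2043 - 1296·x + 44064·x^2 + 186624·x^3 + 186624·x^4) + (72 + 5472·x + 31104·x^2 + 41472·x^3)·Dx + (-182 + 864·x + 12096·x^2 + 41472·x^3 + 41472·x^4)·Dx^2 + (8 + 608·x + 3456·x^2 + 4608·x^3)·Dx^3 + (5 + 112·x + 800·x^2 + 2304·x^3 + 2304·x^4)·Dx^4  (order 4).
h: a_k = 0, 36, -72, 30, -252, 11007/10, -3795, 1873521/140, -479511/10, …
ICs: h(0) = 0, h′(0) = 36, h′′(0) = -144, h′′′(0) = 180.

f: a_k = 0, 12, -24, 64, -192, 3072/5, -2048, 49152/7, -24576, …
g: a_k = 3, 0, -27/2, 0, 81/8, 0, -243/80, 0, 2187/4480, …
L₀ := L_f ⊗_s L_g (sym. prod.), ord ≤ 4.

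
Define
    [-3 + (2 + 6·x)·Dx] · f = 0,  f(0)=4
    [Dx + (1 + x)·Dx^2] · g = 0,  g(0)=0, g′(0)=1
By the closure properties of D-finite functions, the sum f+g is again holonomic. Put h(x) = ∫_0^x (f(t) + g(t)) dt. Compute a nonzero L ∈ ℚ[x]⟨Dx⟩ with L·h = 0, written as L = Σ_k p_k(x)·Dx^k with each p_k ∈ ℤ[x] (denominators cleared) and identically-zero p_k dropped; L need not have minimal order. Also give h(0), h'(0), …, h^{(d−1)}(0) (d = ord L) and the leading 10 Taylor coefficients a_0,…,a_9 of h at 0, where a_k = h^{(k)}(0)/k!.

L = (-15 + 9·x)·Dx^2 + (-19 - 6·x + 45·x^2)·Dx^3 + (-2 - 2·x + 18·x^2 + 18·x^3)·Dx^4  (order 4).
h: a_k = 0, 4, 7/2, -5/3, 85/48, -413/160, 8569/1920, -46055/5376, 505709/28672, -2815693/73728, …
ICs: h(0) = 0, h′(0) = 4, h′′(0) = 7, h′′′(0) = -10.

f: a_k = 4, 6, -9/2, 27/4, -405/32, 1701/64, -15309/256, 72171/512, -2814669/8192, 14073345/16384, …
g: a_k = 0, 1, -1/2, 1/3, -1/4, 1/5, -1/6, 1/7, -1/8, 1/9, …
h₀=f+g: left-lcm gives L₀, ord ≤ 3.
∫: right-multiply L₀ by Dx.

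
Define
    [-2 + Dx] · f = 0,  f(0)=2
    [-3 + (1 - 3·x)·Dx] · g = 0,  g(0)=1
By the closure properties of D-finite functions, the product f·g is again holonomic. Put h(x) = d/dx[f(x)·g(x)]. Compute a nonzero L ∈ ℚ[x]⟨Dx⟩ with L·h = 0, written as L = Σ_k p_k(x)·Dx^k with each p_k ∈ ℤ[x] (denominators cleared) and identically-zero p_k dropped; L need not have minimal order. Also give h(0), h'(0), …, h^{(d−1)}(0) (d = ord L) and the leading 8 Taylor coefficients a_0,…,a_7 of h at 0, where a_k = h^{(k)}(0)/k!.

L = (34 - 60·x + 36·x^2) + (-5 + 21·x - 18·x^2)·Dx  (order 1).
h: a_k = 10, 68, 314, 3784/3, 14198/3, 51116/3, 2683606/45, 64406576/315, …
ICs: h(0) = 10.

f: a_k = 2, 4, 4, 8/3, 4/3, 8/15, 8/45, 16/315, …
g: a_k = 1, 3, 9, 27, 81, 243, 729, 2187, …
h₀=f·g: eliminate ⇒ L₀, order ≤ 1·1.
Derive L from L₀ (diff closure).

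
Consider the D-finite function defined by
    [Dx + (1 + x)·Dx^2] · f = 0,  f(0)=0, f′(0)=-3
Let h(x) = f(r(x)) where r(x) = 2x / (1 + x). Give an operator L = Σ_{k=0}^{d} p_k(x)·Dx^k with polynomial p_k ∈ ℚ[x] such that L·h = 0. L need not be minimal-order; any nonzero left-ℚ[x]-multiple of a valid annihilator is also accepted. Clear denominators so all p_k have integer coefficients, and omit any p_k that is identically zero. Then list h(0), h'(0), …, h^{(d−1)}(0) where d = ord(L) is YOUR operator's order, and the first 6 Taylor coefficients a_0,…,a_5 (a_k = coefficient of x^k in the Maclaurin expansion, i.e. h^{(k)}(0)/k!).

f: a_k = 0, -3, 3/2, -1, 3/4, -3/5, …
Substitute x→r, Dx→(1/r')Dx; clear ⇒ L₀.
L = (4 + 6·x)·Dx + (1 + 4·x + 3·x^2)·Dx^2  (order 2).
h: a_k = 0, -6, 12, -26, 60, -726/5, …
ICs: h(0) = 0, h′(0) = -6.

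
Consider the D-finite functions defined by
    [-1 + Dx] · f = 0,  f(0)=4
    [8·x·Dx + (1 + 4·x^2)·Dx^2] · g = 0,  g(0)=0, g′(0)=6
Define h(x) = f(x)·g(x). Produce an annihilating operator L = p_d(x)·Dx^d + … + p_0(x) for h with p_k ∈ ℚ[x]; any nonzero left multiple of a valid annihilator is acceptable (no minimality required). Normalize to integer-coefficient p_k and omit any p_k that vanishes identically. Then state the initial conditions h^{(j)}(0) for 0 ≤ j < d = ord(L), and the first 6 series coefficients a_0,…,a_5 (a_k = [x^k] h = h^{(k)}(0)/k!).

L = (1 - 8·x + 4·x^2) + (-2 + 8·x - 8·x^2)·Dx + (1 + 4·x^2)·Dx^2  (order 2).
h: a_k = 0, 24, 24, -20, -28, 309/5, …
ICs: h(0) = 0, h′(0) = 24.

f: a_k = 4, 4, 2, 2/3, 1/6, 1/30, …
g: a_k = 0, 6, 0, -8, 0, 96/5, …
Sym-product of L_f,L_g gives L₀ (≤ ord 2).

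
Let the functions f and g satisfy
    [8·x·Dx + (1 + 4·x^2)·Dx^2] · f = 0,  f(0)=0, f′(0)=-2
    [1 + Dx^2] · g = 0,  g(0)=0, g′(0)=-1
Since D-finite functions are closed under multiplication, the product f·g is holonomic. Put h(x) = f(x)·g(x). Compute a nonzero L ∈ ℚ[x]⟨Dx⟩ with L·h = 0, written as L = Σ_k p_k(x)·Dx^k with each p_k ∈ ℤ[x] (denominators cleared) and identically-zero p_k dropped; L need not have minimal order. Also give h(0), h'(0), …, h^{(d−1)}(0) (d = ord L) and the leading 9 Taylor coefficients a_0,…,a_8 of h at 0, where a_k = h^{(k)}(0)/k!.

L = (85 + 944·x^2 + 416·x^4 + 256·x^6 + 256·x^8) + (144·x + 704·x^3 + 768·x^5 + 1024·x^7)·Dx + (90 + 992·x^2 + 576·x^4 + 512·x^6 + 512·x^8)·Dx^2 + (144·x + 704·x^3 + 768·x^5 + 1024·x^7)·Dx^3 + (5 + 48·x^2 + 160·x^4 + 256·x^6 + 256·x^8)·Dx^4  (order 4).
h: a_k = 0, 0, 2, 0, -3, 0, 247/36, 0, -155/8, …
ICs: h(0) = 0, h′(0) = 0, h′′(0) = 4, h′′′(0) = 0.

f: a_k = 0, -2, 0, 8/3, 0, -32/5, 0, 128/7, 0, …
g: a_k = 0, -1, 0, 1/6, 0, -1/120, 0, 1/5040, 0, …
Product ⇒ symmetric product L₀, ord ≤ 4.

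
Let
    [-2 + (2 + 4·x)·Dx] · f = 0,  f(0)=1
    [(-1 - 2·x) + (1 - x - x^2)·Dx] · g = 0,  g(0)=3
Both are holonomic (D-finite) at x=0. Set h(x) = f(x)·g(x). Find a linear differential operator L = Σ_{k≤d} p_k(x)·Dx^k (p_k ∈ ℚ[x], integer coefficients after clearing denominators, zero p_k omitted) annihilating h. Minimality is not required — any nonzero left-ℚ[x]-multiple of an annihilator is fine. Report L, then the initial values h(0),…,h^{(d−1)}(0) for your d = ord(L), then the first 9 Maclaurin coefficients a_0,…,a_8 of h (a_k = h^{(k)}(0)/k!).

f: a_k = 1, 1, -1/2, 1/2, -5/8, 7/8, -21/16, 33/16, -429/128, …
g: a_k = 3, 3, 6, 9, 15, 24, 39, 63, 102, …
L₀ := L_f ⊗_s L_g (sym. prod.), ord ≤ 1.
L = (2 + 3·x + 3·x^2) + (-1 - x + 3·x^2 + 2·x^3)·Dx  (order 1).
h: a_k = 3, 6, 15/2, 15, 165/8, 153/4, 879/16, 795/8, 18465/128, …
ICs: h(0) = 3.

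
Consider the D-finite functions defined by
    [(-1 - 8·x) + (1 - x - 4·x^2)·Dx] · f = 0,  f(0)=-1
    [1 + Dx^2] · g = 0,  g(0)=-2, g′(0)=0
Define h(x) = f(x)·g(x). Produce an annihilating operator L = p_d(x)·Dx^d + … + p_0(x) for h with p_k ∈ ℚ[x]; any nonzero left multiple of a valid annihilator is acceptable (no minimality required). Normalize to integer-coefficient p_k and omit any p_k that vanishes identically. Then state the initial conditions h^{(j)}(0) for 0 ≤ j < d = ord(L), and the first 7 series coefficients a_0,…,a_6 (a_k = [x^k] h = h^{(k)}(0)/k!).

f: a_k = -1, -1, -5, -9, -29, -65, -181, …
g: a_k = -2, 0, 1, 0, -1/12, 0, 1/360, …
Sym-product of L_f,L_g gives L₀ (≤ ord 2).
L = (7 + x + 4·x^2) + (2 + 16·x)·Dx + (-1 + x + 4·x^2)·Dx^2  (order 2).
h: a_k = 2, 2, 9, 17, 637/12, 1453/12, 120029/360, …
ICs: h(0) = 2, h′(0) = 2.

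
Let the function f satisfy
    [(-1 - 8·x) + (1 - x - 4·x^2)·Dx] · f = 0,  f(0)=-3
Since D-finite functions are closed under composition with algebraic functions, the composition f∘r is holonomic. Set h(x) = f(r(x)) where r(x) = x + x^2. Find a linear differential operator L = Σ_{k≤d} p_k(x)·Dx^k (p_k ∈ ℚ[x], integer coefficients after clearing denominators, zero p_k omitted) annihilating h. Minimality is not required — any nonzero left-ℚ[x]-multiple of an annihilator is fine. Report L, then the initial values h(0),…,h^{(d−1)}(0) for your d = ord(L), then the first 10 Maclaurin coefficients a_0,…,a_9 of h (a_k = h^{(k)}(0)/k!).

f: a_k = -3, -3, -15, -27, -87, -195, -543, -1323, -3495, -8787, …
f∘r: x↦r, Dx↦Dx/r' in L_f ⇒ L₀.
L = (1 + 10·x + 24·x^2 + 16·x^3) + (-1 + x + 5·x^2 + 8·x^3 + 4·x^4)·Dx  (order 1).
h: a_k = -3, -3, -18, -57, -183, -624, -2067, -6879, -22938, -76365, …
ICs: h(0) = -3.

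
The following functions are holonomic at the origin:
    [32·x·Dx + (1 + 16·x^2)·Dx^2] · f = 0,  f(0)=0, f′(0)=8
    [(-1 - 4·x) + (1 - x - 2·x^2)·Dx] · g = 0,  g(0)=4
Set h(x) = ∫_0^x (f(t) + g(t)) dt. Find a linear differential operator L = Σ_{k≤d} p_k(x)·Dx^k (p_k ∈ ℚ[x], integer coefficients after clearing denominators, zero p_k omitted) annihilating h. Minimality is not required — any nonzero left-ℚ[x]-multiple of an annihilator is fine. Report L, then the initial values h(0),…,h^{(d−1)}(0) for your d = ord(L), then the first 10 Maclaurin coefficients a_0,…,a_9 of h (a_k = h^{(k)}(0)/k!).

f: a_k = 0, 8, 0, -128/3, 0, 2048/5, 0, -32768/7, 0, 524288/9, …
g: a_k = 4, 4, 12, 20, 44, 84, 172, 340, 684, 1364, …
L₀ := lclm(L_f,L_g); ord L₀ ≤ 2+1.
Integrate: L := L₀·Dx.
L = (96 - 384·x - 6912·x^2 - 15360·x^3 - 40704·x^4 - 12288·x^6)·Dx^2 + (-31 - 104·x + 392·x^2 - 736·x^3 - 14912·x^4 - 27904·x^5 - 3072·x^6 - 12288·x^7)·Dx^3 + (3 + 19·x + 128·x^2 + 152·x^3 + 1128·x^4 - 2496·x^5 - 2560·x^6 - 1024·x^7 - 2048·x^8)·Dx^4  (order 4).
h: a_k = 0, 4, 6, 4, -17/3, 44/5, 1234/15, 172/7, -7597/14, 76, …
ICs: h(0) = 0, h′(0) = 4, h′′(0) = 12, h′′′(0) = 24.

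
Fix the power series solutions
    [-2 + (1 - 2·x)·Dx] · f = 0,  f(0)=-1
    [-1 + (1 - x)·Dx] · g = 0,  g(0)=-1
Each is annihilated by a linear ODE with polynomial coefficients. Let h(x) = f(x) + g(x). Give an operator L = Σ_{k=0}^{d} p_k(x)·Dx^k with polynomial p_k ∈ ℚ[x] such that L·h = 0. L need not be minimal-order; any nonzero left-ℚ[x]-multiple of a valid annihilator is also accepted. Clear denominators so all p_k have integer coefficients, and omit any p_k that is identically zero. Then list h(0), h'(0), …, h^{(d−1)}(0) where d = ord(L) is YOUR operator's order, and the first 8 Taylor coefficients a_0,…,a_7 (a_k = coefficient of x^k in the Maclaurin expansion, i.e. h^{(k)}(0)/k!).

f: a_k = -1, -2, -4, -8, -16, -32, -64, -128, …
g: a_k = -1, -1, -1, -1, -1, -1, -1, -1, …
h₀=f+g: left-lcm gives L₀, ord ≤ 2.
L = -4 + (6 - 8·x)·Dx + (-1 + 3·x - 2·x^2)·Dx^2  (order 2).
h: a_k = -2, -3, -5, -9, -17, -33, -65, -129, …
ICs: h(0) = -2, h′(0) = -3.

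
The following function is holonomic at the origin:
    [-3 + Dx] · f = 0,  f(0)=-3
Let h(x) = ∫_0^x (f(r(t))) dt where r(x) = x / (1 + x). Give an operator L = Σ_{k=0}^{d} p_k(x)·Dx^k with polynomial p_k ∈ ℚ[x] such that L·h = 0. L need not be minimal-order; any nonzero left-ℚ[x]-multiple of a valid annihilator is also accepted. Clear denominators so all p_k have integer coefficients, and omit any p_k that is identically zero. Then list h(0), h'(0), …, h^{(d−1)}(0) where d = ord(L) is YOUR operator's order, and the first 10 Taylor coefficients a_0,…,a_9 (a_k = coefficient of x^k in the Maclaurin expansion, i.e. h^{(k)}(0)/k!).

f: a_k = -3, -9, -27/2, -27/2, -81/8, -243/40, -243/80, -729/560, -2187/4480, -729/4480, …
h₀=f(r): pull back L_f along r ⇒ L₀.
∫: right-multiply L₀ by Dx.
L = -3·Dx + (1 + 2·x + x^2)·Dx^2  (order 2).
h: a_k = 0, -3, -9/2, -3/2, 9/8, -9/40, -21/80, 207/560, -1233/4480, 541/4480, …
ICs: h(0) = 0, h′(0) = -3.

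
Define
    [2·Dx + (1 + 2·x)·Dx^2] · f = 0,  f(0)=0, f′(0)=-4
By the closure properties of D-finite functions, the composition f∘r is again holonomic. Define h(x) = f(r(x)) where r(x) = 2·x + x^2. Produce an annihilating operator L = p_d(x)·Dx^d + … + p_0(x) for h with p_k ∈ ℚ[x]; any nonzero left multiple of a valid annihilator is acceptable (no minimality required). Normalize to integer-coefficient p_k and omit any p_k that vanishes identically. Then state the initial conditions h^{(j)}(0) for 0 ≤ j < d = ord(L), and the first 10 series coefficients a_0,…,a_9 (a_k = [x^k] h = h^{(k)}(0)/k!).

f: a_k = 0, -4, 4, -16/3, 8, -64/5, 64/3, -256/7, 64, -1024/9, …
L₀ from L_f via x↦r, Dx↦r'^{-1}Dx.
L = (3 + 4·x + 2·x^2)·Dx + (1 + 5·x + 6·x^2 + 2·x^3)·Dx^2  (order 2).
h: a_k = 0, -8, 12, -80/3, 68, -928/5, 528, -10816/7, 4616, -126080/9, …
ICs: h(0) = 0, h′(0) = -8.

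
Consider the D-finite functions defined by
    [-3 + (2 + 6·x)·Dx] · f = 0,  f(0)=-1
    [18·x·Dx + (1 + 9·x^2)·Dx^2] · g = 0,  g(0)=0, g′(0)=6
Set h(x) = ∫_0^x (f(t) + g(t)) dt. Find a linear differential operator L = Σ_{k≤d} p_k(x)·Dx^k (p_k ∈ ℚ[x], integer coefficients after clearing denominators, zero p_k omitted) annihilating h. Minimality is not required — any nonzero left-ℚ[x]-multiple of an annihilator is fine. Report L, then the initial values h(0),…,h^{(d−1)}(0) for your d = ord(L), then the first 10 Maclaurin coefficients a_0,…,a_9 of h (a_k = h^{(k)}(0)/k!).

L = (-36 - 270·x + 972·x^2 + 1458·x^3)·Dx^2 + (-33 - 144·x + 270·x^2 + 3888·x^3 + 5103·x^4)·Dx^3 + (-2 + 18·x + 108·x^2 + 324·x^3 + 1134·x^4 + 1458·x^5)·Dx^4  (order 4).
h: a_k = 0, -1, 9/4, 3/8, -315/64, 81/128, 38637/2560, 2187/1024, -9463149/114688, 312741/32768, …
ICs: h(0) = 0, h′(0) = -1, h′′(0) = 9/2, h′′′(0) = 9/4.

f: a_k = -1, -3/2, 9/8, -27/16, 405/128, -1701/256, 15309/1024, -72171/2048, 2814669/32768, -14073345/65536, …
g: a_k = 0, 6, 0, -18, 0, 486/5, 0, -4374/7, 0, 4374, …
L₀ := lclm(L_f,L_g); ord L₀ ≤ 1+2.
∫: right-multiply L₀ by Dx.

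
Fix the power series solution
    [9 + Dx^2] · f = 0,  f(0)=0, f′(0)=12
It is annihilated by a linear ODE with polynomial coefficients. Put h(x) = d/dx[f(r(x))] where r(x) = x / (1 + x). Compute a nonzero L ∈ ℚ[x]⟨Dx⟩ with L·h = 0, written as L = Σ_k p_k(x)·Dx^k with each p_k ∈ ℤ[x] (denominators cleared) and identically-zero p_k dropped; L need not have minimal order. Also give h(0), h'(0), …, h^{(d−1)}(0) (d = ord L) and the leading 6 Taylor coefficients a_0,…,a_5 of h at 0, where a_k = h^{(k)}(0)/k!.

f: a_k = 0, 12, 0, -18, 0, 81/10, …
L₀ from L_f via x↦r, Dx↦r'^{-1}Dx.
Differentiate: ansatz ord ≤ ord L₀ ⇒ L.
L = (15 + 12·x + 6·x^2) + (6 + 18·x + 18·x^2 + 6·x^3)·Dx + (1 + 4·x + 6·x^2 + 4·x^3 + x^4)·Dx^2  (order 2).
h: a_k = 12, -24, -18, 168, -879/2, 765, …
ICs: h(0) = 12, h′(0) = -24.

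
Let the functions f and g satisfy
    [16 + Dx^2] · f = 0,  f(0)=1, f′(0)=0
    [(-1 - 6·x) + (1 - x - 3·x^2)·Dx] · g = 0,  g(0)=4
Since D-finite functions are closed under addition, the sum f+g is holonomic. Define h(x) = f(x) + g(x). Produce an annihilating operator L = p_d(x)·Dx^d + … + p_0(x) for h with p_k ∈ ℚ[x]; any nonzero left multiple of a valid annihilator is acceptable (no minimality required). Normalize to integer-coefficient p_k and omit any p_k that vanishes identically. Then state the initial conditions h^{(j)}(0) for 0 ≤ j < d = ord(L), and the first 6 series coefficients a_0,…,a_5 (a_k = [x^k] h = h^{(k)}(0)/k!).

L = (-464 - 2816·x - 416·x^2 - 2112·x^3 - 5760·x^4 - 6912·x^5) + (192 - 304·x - 672·x^2 + 1312·x^3 + 1008·x^4 - 3456·x^5 - 3456·x^6)·Dx + (-29 - 176·x - 26·x^2 - 132·x^3 - 360·x^4 - 432·x^5)·Dx^2 + (12 - 19·x - 42·x^2 + 82·x^3 + 63·x^4 - 216·x^5 - 216·x^6)·Dx^3  (order 3).
h: a_k = 5, 4, 8, 28, 260/3, 160, …
ICs: h(0) = 5, h′(0) = 4, h′′(0) = 16.

f: a_k = 1, 0, -8, 0, 32/3, 0, …
g: a_k = 4, 4, 16, 28, 76, 160, …
L₀ := lclm(L_f,L_g); ord L₀ ≤ 2+1.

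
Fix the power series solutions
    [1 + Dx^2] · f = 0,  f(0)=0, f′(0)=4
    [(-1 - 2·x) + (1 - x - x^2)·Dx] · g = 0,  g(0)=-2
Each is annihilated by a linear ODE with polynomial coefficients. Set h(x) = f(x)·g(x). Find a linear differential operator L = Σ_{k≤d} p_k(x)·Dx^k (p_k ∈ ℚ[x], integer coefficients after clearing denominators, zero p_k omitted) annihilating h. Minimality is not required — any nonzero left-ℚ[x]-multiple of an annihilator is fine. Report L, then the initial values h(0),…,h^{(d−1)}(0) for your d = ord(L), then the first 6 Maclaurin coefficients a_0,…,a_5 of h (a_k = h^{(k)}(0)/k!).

L = (1 + x + x^2) + (2 + 4·x)·Dx + (-1 + x + x^2)·Dx^2  (order 2).
h: a_k = 0, -8, -8, -44/3, -68/3, -187/5, …
ICs: h(0) = 0, h′(0) = -8.

f: a_k = 0, 4, 0, -2/3, 0, 1/30, …
g: a_k = -2, -2, -4, -6, -10, -16, …
Product ⇒ symmetric product L₀, ord ≤ 2.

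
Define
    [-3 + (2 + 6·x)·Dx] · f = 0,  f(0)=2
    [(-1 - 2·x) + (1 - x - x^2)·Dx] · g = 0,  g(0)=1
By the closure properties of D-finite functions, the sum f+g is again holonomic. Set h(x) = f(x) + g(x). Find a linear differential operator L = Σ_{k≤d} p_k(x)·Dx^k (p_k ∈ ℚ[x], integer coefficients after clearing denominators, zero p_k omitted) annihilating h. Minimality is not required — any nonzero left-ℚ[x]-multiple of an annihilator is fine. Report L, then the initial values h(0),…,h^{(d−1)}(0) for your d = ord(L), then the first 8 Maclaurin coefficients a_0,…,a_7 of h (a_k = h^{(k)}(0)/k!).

f: a_k = 2, 3, -9/4, 27/8, -405/64, 1701/128, -15309/512, 72171/1024, …
g: a_k = 1, 1, 2, 3, 5, 8, 13, 21, …
Weyl lclm of L_f,L_g ⇒ L₀ (ord ≤ 2).
L = (33 + 117·x + 117·x^2 + 90·x^3) + (-25 - 102·x - 303·x^2 - 378·x^3 - 225·x^4)·Dx + (-2 + 22·x + 90·x^2 - 38·x^3 - 198·x^4 - 90·x^5)·Dx^2  (order 2).
h: a_k = 3, 4, -1/4, 51/8, -85/64, 2725/128, -8653/512, 93675/1024, …
ICs: h(0) = 3, h′(0) = 4.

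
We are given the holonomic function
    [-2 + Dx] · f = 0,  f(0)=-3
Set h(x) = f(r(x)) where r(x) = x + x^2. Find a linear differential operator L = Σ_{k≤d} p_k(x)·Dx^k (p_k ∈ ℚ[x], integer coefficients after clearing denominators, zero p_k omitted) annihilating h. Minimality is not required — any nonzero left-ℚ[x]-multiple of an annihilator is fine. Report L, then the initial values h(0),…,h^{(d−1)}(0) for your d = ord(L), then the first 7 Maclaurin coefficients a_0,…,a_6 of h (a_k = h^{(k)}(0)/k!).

f: a_k = -3, -6, -6, -4, -2, -4/5, -4/15, …
h₀=f(r): pull back L_f along r ⇒ L₀.
L = (-2 - 4·x) + Dx  (order 1).
h: a_k = -3, -6, -12, -16, -20, -104/5, -304/15, …
ICs: h(0) = -3.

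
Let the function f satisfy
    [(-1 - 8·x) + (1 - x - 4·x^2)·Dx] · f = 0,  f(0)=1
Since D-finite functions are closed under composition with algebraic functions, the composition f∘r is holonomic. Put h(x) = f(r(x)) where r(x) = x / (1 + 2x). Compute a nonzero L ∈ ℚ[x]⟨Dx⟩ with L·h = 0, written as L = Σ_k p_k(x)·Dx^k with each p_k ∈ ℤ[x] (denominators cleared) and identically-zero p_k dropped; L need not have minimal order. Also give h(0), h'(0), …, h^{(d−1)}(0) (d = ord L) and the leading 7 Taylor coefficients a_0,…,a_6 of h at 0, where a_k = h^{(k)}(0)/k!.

f: a_k = 1, 1, 5, 9, 29, 65, 181, …
Substitute x→r, Dx→(1/r')Dx; clear ⇒ L₀.
L = (1 + 10·x) + (-1 - 5·x - 4·x^2 + 4·x^3)·Dx  (order 1).
h: a_k = 1, 1, 3, -7, 27, -95, 339, …
ICs: h(0) = 1.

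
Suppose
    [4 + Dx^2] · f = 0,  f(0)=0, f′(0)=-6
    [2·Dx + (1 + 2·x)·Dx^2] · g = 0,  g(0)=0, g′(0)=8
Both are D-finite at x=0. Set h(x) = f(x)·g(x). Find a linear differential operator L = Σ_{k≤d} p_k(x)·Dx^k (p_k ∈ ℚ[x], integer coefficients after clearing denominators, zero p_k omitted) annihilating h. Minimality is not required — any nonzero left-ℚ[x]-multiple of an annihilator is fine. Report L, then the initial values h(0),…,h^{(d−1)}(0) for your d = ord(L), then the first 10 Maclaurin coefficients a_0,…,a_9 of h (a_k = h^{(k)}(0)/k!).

L = (-48 + 192·x + 1216·x^2 + 2048·x^3 + 1024·x^4) + (32 + 320·x + 768·x^2 + 512·x^3)·Dx + (160·x + 672·x^2 + 1024·x^3 + 512·x^4)·Dx^2 + (8 + 80·x + 192·x^2 + 128·x^3)·Dx^3 + (3 + 28·x + 92·x^2 + 128·x^3 + 64·x^4)·Dx^4  (order 4).
h: a_k = 0, 0, -48, 48, -32, 64, -352/3, 992/5, -7232/21, 12800/21, …
ICs: h(0) = 0, h′(0) = 0, h′′(0) = -96, h′′′(0) = 288.

f: a_k = 0, -6, 0, 4, 0, -4/5, 0, 8/105, 0, -4/945, …
g: a_k = 0, 8, -8, 32/3, -16, 128/5, -128/3, 512/7, -128, 2048/9, …
Sym-product of L_f,L_g gives L₀ (≤ ord 4).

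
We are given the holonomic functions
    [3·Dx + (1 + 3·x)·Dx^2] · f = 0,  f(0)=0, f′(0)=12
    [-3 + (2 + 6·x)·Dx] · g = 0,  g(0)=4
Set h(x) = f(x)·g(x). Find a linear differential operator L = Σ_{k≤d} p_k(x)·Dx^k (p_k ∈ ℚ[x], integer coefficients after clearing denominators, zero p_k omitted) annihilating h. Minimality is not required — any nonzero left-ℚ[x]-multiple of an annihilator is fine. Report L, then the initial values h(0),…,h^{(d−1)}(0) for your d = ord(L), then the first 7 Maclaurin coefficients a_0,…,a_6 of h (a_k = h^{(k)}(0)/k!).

L = 9 + (4 + 24·x + 36·x^2)·Dx^2  (order 2).
h: a_k = 0, 48, 0, -18, 54, -5751/40, 7533/20, …
ICs: h(0) = 0, h′(0) = 48.

f: a_k = 0, 12, -18, 36, -81, 972/5, -486, …
g: a_k = 4, 6, -9/2, 27/4, -405/32, 1701/64, -15309/256, …
Product ⇒ symmetric product L₀, ord ≤ 2.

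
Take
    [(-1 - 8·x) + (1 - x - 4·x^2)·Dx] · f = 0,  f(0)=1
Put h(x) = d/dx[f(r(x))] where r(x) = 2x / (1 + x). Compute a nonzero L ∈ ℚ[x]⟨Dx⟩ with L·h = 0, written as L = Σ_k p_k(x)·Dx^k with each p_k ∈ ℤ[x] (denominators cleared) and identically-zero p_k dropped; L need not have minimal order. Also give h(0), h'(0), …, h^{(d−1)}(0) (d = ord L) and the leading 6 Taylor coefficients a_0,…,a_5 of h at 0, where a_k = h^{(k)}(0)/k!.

L = (18 + 102·x + 918·x^2 + 578·x^3) + (-1 - 18·x + 306·x^3 + 289·x^4)·Dx  (order 1).
h: a_k = 2, 36, 102, 1224, 2890, 31212, …
ICs: h(0) = 2.

f: a_k = 1, 1, 5, 9, 29, 65, …
L₀ from L_f via x↦r, Dx↦r'^{-1}Dx.
h=h₀': d/dx-closure on L₀ ⇒ L.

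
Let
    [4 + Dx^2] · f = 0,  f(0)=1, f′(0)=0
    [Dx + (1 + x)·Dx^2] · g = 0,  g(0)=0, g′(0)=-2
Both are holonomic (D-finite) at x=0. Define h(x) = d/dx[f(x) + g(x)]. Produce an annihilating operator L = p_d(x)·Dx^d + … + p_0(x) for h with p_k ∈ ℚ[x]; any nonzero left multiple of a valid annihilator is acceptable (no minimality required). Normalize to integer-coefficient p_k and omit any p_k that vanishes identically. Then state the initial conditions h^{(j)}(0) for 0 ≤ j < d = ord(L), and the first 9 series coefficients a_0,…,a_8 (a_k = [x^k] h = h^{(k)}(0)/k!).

L = (20 + 16·x + 8·x^2) + (12 + 28·x + 24·x^2 + 8·x^3)·Dx + (5 + 4·x + 2·x^2)·Dx^2 + (3 + 7·x + 6·x^2 + 2·x^3)·Dx^3  (order 3).
h: a_k = -2, -2, -2, 14/3, -2, 22/15, -2, 646/315, -2, …
ICs: h(0) = -2, h′(0) = -2, h′′(0) = -4.

f: a_k = 1, 0, -2, 0, 2/3, 0, -4/45, 0, 2/315, …
g: a_k = 0, -2, 1, -2/3, 1/2, -2/5, 1/3, -2/7, 1/4, …
L₀ := lclm(L_f,L_g); ord L₀ ≤ 2+2.
h₀' ⇒ L via d/dx closure of L₀.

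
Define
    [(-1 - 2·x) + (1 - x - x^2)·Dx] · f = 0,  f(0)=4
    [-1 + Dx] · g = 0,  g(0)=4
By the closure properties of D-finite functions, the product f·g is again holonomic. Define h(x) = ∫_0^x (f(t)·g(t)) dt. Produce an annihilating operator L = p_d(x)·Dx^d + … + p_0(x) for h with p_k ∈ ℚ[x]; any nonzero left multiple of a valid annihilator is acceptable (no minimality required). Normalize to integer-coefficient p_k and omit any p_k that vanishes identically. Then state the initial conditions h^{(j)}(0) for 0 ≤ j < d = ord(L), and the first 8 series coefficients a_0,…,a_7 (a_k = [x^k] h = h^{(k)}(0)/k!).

L = (2 + x - x^2)·Dx + (-1 + x + x^2)·Dx^2  (order 2).
h: a_k = 0, 16, 16, 56/3, 68/3, 442/15, 1786/45, 17347/315, …
ICs: h(0) = 0, h′(0) = 16.

f: a_k = 4, 4, 8, 12, 20, 32, 52, 84, …
g: a_k = 4, 4, 2, 2/3, 1/6, 1/30, 1/180, 1/1260, …
Product ⇒ symmetric product L₀, ord ≤ 1.
h=∫₀ˣh₀: take L = L₀·Dx.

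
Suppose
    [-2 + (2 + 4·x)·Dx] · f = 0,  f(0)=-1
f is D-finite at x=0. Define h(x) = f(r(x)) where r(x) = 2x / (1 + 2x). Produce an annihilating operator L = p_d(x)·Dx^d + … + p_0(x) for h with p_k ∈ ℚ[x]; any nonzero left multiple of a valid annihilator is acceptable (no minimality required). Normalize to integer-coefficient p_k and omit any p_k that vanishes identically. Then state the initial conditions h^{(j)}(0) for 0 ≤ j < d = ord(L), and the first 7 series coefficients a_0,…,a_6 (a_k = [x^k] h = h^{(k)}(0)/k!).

f: a_k = -1, -1, 1/2, -1/2, 5/8, -7/8, 21/16, …
L₀ from L_f via x↦r, Dx↦r'^{-1}Dx.
L = -2 + (1 + 8·x + 12·x^2)·Dx  (order 1).
h: a_k = -1, -2, 6, -20, 74, -300, 1308, …
ICs: h(0) = -1.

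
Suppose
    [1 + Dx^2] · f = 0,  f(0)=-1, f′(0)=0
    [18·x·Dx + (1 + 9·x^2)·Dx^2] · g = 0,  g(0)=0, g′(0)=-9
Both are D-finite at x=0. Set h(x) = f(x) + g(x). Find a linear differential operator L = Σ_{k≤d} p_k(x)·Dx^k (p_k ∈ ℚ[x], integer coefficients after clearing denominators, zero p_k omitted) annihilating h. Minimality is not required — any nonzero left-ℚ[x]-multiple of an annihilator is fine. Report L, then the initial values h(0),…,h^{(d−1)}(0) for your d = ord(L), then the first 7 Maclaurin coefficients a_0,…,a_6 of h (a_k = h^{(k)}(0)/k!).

f: a_k = -1, 0, 1/2, 0, -1/24, 0, 1/720, …
g: a_k = 0, -9, 0, 27, 0, -729/5, 0, …
Sum ⇒ L₀ = lclm(L_f,L_g) in ℚ(x)⟨Dx⟩.
L = (-1926·x + 17820·x^3 + 1458·x^5)·Dx + (-17 + 351·x^2 + 4617·x^4 + 729·x^6)·Dx^2 + (-1926·x + 17820·x^3 + 1458·x^5)·Dx^3 + (-17 + 351·x^2 + 4617·x^4 + 729·x^6)·Dx^4  (order 4).
h: a_k = -1, -9, 1/2, 27, -1/24, -729/5, 1/720, …
ICs: h(0) = -1, h′(0) = -9, h′′(0) = 1, h′′′(0) = 162.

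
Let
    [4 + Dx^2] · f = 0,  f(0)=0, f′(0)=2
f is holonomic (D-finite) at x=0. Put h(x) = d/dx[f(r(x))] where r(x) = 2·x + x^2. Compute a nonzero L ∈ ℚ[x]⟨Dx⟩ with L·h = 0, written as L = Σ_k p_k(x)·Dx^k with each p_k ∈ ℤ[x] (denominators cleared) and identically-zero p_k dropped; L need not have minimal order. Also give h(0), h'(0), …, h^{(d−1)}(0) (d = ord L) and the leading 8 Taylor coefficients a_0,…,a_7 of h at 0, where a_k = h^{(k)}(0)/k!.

f: a_k = 0, 2, 0, -4/3, 0, 4/15, 0, -8/315, …
Substitute x→r, Dx→(1/r')Dx; clear ⇒ L₀.
Differentiate: ansatz ord ≤ ord L₀ ⇒ L.
L = (19 + 64·x + 96·x^2 + 64·x^3 + 16·x^4) + (-3 - 3·x)·Dx + (1 + 2·x + x^2)·Dx^2  (order 2).
h: a_k = 4, 4, -32, -64, 8/3, 120, 5696/45, -256/45, …
ICs: h(0) = 4, h′(0) = 4.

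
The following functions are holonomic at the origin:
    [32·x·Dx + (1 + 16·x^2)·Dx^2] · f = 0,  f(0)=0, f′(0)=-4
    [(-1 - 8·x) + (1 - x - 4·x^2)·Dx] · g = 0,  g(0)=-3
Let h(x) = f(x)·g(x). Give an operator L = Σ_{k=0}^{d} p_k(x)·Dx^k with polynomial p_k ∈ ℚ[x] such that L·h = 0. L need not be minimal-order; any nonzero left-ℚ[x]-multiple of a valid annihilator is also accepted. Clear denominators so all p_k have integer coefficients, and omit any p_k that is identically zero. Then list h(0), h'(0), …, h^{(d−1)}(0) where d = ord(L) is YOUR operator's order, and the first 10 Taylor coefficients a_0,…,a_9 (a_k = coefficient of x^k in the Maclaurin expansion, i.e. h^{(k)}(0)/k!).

f: a_k = 0, -4, 0, 64/3, 0, -1024/5, 0, 16384/7, 0, -262144/9, …
g: a_k = -3, -3, -15, -27, -87, -195, -543, -1323, -3495, -8787, …
Product ⇒ symmetric product L₀, ord ≤ 2.
L = (8 + 32·x + 384·x^2) + (2 - 16·x + 64·x^2 + 384·x^3)·Dx + (-1 + x - 12·x^2 + 16·x^3 + 64·x^4)·Dx^2  (order 2).
h: a_k = 0, 12, 12, -4, 44, 3212/5, 4092/5, -25436/7, -12604/35, 7611068/105, …
ICs: h(0) = 0, h′(0) = 12.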